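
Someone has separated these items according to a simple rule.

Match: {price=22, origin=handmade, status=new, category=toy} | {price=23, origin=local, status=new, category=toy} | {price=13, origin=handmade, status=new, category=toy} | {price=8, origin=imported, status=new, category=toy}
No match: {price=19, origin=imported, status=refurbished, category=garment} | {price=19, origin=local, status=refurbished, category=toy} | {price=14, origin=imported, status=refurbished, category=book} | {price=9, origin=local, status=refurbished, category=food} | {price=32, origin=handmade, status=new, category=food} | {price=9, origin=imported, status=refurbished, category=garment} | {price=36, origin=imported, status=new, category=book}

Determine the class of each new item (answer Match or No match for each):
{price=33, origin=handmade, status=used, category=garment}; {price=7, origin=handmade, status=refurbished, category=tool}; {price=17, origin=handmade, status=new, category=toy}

The common property of the 'Match' items is: status is new AND category is toy. No 'No match' item has it.
{price=33, origin=handmade, status=used, category=garment} — status is used, category is garment, hence No match. {price=7, origin=handmade, status=refurbished, category=tool} — status is refurbished, category is tool, hence No match. {price=17, origin=handmade, status=new, category=toy} — status is new, category is toy, hence Match.

No match, No match, Match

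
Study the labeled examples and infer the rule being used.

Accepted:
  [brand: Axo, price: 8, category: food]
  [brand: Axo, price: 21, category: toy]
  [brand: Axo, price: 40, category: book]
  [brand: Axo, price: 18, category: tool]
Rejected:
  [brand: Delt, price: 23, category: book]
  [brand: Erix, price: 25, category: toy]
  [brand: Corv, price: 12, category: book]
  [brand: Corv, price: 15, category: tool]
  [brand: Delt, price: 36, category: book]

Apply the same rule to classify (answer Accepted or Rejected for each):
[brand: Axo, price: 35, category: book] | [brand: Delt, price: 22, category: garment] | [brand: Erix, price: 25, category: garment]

Accepted, Rejected, Rejected

Every 'Accepted' example satisfies: brand is Axo. None of the 'Rejected' examples do.
[brand: Axo, price: 35, category: book] → brand is Axo → Accepted.
[brand: Delt, price: 22, category: garment] → brand is Delt → Rejected.
[brand: Erix, price: 25, category: garment] → brand is Erix → Rejected.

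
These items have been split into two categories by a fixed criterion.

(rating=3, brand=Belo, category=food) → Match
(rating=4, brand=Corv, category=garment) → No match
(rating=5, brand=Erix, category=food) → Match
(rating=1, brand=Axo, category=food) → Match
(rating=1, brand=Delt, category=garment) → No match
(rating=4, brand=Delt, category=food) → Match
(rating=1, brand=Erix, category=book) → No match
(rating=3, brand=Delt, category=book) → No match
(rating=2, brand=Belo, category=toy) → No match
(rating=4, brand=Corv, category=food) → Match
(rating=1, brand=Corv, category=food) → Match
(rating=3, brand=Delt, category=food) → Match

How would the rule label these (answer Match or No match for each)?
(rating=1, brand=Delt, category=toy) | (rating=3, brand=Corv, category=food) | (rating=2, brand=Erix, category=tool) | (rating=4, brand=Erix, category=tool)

Checking candidate rules against both groups, what survives is: category is food.
(rating=1, brand=Delt, category=toy): category is toy, fails the rule → No match.
(rating=3, brand=Corv, category=food): category is food, has this property → Match.
(rating=2, brand=Erix, category=tool): category is tool, fails the rule → No match.
(rating=4, brand=Erix, category=tool): category is tool, fails the rule → No match.

No match, Match, No match, No match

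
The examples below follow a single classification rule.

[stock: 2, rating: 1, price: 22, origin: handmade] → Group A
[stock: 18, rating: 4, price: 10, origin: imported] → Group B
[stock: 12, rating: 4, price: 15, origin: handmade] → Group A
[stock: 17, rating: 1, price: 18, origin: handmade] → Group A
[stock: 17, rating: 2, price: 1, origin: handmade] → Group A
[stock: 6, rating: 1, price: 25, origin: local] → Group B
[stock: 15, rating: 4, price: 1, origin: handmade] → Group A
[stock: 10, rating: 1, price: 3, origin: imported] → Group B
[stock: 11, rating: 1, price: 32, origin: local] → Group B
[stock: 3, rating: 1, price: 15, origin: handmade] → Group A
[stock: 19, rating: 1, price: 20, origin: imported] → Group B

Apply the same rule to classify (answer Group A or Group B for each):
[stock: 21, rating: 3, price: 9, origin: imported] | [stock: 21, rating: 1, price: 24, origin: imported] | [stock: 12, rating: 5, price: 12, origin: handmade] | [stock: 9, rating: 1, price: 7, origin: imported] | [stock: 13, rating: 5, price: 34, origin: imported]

Group B, Group B, Group A, Group B, Group B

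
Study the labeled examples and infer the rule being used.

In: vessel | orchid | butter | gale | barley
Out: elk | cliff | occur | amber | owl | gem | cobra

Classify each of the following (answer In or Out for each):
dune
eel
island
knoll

In, Out, In, Out

Every 'In' example satisfies: even length. None of the 'Out' examples do.
In: dune, since length 4. Out: eel, since length 3. In: island, since length 6. Out: knoll, since length 5.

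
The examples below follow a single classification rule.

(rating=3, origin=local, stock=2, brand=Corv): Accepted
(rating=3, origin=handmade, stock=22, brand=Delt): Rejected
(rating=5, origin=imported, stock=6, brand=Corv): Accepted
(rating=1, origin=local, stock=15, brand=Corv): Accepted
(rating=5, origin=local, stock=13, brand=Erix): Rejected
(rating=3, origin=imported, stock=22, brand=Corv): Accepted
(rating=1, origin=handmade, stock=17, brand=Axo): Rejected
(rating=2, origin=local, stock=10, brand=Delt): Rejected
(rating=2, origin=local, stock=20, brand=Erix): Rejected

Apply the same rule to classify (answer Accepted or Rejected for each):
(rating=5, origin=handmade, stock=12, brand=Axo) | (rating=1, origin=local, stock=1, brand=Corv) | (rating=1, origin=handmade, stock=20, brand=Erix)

Rejected, Accepted, Rejected

The common property of the 'Accepted' items is: brand is Corv. No 'Rejected' item has it.
(rating=5, origin=handmade, stock=12, brand=Axo): Rejected (brand is Axo). (rating=1, origin=local, stock=1, brand=Corv): Accepted (brand is Corv). (rating=1, origin=handmade, stock=20, brand=Erix): Rejected (brand is Erix).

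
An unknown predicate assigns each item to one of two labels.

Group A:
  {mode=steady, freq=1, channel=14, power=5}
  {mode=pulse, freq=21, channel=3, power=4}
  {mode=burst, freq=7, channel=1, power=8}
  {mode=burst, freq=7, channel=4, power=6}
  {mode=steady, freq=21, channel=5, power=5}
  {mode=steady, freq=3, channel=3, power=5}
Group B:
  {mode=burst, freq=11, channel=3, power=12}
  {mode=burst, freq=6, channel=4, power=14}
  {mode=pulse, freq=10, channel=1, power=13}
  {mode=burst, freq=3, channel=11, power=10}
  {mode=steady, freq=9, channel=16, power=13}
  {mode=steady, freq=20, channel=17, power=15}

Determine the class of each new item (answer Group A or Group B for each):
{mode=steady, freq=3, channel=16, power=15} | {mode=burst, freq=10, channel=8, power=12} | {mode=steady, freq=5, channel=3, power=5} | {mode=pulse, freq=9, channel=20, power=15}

Group B, Group B, Group A, Group B

The classifier is using: power ≤ 8.
{mode=steady, freq=3, channel=16, power=15}: power = 15 — lacks this property, so Group B. {mode=burst, freq=10, channel=8, power=12}: power = 12 — lacks this property, so Group B. {mode=steady, freq=5, channel=3, power=5}: power = 5 — checks out, so Group A. {mode=pulse, freq=9, channel=20, power=15}: power = 15 — lacks this property, so Group B.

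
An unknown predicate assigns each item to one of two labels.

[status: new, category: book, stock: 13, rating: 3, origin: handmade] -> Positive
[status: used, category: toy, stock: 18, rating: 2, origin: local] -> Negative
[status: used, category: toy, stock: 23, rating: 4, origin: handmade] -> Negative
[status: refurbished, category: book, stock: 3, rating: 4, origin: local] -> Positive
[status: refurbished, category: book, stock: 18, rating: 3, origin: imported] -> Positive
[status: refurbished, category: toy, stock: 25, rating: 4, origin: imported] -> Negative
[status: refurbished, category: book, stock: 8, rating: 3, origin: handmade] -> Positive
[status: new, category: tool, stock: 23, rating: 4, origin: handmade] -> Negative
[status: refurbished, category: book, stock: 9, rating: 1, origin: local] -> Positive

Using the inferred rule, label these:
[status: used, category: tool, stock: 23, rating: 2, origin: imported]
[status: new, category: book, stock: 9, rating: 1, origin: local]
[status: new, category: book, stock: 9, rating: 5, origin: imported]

The pattern is that an item is 'Positive' exactly when: category is book.
[status: used, category: tool, stock: 23, rating: 2, origin: imported] → category is tool → Negative.
[status: new, category: book, stock: 9, rating: 1, origin: local] → category is book → Positive.
[status: new, category: book, stock: 9, rating: 5, origin: imported] → category is book → Positive.

Negative, Positive, Positive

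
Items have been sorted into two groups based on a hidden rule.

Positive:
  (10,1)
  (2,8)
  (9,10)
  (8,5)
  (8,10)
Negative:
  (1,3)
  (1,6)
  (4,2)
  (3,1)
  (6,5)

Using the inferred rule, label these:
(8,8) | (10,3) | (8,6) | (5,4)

The simplest hypothesis consistent with all the labels is: max ≥ 8.
Positive: (8,8), since max 8.
Positive: (10,3), since max 10.
Positive: (8,6), since max 8.
Negative: (5,4), since max 5.

Positive, Positive, Positive, Negative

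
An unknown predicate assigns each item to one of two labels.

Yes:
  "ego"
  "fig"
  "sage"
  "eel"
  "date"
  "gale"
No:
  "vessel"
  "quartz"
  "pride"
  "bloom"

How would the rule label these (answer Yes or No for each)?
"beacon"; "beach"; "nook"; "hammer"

The common property of the 'Yes' items is: length ≤ 4. No 'No' item has it.
"beacon": No (length 6).
"beach": No (length 5).
"nook": Yes (length 4).
"hammer": No (length 6).

No, No, Yes, No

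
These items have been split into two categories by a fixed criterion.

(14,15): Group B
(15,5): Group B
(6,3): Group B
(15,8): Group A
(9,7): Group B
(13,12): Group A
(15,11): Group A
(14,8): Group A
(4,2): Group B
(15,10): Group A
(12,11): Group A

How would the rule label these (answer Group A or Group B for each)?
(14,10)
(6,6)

'Group A' ⟺ first > second AND sum ≥ 22.
(14,10): 14 > 10, 14+10 = 24 — checks out, so Group A. (6,6): 6 = 6, 6+6 = 12 — does not fit, so Group B.

Group A, Group B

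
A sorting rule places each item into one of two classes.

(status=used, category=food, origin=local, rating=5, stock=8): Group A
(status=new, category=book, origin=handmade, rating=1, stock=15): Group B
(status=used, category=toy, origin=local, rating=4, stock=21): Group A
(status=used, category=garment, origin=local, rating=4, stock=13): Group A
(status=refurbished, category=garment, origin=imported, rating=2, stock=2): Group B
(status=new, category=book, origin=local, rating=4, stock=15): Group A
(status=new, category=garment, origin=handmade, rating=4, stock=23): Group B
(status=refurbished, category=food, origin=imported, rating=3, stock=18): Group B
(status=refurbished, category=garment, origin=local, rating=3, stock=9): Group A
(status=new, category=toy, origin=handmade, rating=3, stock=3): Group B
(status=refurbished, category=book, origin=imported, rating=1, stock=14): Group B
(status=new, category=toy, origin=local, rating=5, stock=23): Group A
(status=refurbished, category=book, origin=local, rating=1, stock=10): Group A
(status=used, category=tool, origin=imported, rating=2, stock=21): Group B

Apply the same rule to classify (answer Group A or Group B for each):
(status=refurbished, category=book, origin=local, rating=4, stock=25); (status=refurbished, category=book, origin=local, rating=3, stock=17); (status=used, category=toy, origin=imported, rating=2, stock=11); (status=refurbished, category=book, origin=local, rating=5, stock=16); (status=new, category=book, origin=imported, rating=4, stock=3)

Group A, Group A, Group B, Group A, Group B

The simplest hypothesis consistent with all the labels is: origin is local.
(status=refurbished, category=book, origin=local, rating=4, stock=25) → origin is local → Group A. (status=refurbished, category=book, origin=local, rating=3, stock=17) → origin is local → Group A. (status=used, category=toy, origin=imported, rating=2, stock=11) → origin is imported → Group B. (status=refurbished, category=book, origin=local, rating=5, stock=16) → origin is local → Group A. (status=new, category=book, origin=imported, rating=4, stock=3) → origin is imported → Group B.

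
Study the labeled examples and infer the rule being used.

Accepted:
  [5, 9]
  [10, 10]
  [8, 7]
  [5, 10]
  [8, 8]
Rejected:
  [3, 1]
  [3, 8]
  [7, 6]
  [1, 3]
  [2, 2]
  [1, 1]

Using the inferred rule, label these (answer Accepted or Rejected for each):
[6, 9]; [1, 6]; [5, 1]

The pattern is that an item is 'Accepted' exactly when: sum ≥ 14.

Accepted, Rejected, Rejected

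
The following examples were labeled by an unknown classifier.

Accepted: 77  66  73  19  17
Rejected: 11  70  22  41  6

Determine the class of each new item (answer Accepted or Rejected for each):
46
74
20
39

'Accepted' ⟺ digit sum ≥ 8.
46: digit sum 4+6 = 10 — satisfies this, so Accepted.
74: digit sum 7+4 = 11 — satisfies this, so Accepted.
20: digit sum 2+0 = 2 — does not pass, so Rejected.
39: digit sum 3+9 = 12 — satisfies this, so Accepted.

Accepted, Accepted, Rejected, Accepted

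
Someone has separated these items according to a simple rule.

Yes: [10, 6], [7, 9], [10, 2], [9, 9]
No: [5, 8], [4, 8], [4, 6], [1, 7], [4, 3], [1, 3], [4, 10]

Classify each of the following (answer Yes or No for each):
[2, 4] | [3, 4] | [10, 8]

One predicate separates the groups cleanly: first ≥ 6.
[2, 4]: No (first 2).
[3, 4]: No (first 3).
[10, 8]: Yes (first 10).

No, No, Yes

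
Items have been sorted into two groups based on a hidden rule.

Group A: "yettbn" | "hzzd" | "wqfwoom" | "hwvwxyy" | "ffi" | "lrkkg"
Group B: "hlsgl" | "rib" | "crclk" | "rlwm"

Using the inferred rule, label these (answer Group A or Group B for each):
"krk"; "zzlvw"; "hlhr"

Group B, Group A, Group B

Every 'Group A' example satisfies: has a double letter. None of the 'Group B' examples do.
"krk": Group B (no doubled letter). "zzlvw": Group A ('zz' doubled). "hlhr": Group B (no doubled letter).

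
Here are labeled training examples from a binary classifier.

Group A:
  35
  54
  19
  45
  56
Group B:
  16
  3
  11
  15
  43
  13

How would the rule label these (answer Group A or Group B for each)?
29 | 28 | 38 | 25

Group A, Group A, Group A, Group B

All 'Group A' examples share one property — digit sum ≥ 8 — and every 'Group B' example lacks it.
29: digit sum 2+9 = 11 — checks out, so Group A.
28: digit sum 2+8 = 10 — checks out, so Group A.
38: digit sum 3+8 = 11 — checks out, so Group A.
25: digit sum 2+5 = 7 — does not fit, so Group B.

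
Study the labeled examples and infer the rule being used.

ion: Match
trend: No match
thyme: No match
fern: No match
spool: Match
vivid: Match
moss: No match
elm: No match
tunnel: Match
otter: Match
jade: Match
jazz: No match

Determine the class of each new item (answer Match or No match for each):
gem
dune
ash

'Match' ⟺ has ≥ 2 vowels.
gem → 1 vowel → No match. dune → 2 vowels → Match. ash → 1 vowel → No match.

No match, Match, No match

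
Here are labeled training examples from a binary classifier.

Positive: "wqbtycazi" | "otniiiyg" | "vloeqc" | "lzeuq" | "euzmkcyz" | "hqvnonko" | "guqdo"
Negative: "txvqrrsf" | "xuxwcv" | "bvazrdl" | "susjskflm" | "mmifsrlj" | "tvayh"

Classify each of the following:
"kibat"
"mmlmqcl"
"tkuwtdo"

Positive, Negative, Positive

One predicate separates the groups cleanly: has ≥ 2 vowels.
"kibat" → 2 vowels → Positive. "mmlmqcl" → 0 vowels → Negative. "tkuwtdo" → 2 vowels → Positive.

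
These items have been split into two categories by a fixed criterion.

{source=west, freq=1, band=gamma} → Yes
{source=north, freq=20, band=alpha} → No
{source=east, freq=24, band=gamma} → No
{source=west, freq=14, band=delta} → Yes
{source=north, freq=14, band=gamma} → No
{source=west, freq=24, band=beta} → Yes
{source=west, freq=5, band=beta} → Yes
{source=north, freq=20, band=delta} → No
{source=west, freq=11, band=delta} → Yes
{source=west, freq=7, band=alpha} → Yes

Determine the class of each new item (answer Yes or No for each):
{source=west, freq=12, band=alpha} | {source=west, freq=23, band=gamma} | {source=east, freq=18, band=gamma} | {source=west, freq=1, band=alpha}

The common property of the 'Yes' items is: source is west. No 'No' item has it.

Yes, Yes, No, Yes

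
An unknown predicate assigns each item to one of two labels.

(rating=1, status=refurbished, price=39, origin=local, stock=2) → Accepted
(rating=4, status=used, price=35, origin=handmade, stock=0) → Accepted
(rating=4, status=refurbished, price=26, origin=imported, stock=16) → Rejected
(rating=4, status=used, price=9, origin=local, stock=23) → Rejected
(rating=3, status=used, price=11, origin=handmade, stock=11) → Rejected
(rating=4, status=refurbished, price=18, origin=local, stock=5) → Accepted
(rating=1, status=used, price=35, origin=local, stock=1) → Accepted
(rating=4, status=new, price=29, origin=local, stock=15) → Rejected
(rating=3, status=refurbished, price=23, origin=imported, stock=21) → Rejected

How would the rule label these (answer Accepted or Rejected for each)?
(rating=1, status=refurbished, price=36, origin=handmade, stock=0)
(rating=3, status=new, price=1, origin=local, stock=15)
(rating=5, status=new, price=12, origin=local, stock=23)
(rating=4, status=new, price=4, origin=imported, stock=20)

One predicate separates the groups cleanly: stock ≤ 5.
(rating=1, status=refurbished, price=36, origin=handmade, stock=0) → stock = 0 → Accepted.
(rating=3, status=new, price=1, origin=local, stock=15) → stock = 15 → Rejected.
(rating=5, status=new, price=12, origin=local, stock=23) → stock = 23 → Rejected.
(rating=4, status=new, price=4, origin=imported, stock=20) → stock = 20 → Rejected.

Accepted, Rejected, Rejected, Rejected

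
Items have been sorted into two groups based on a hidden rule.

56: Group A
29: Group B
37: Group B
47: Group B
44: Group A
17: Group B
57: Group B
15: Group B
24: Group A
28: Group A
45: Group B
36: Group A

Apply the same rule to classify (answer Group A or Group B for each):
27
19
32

Group B, Group B, Group A

The common property of the 'Group A' items is: even. No 'Group B' item has it.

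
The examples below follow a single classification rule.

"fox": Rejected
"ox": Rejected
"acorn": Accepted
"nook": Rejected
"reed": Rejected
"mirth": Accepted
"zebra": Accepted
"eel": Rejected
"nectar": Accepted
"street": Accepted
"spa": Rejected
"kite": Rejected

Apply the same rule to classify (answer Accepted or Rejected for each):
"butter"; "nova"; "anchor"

The simplest hypothesis consistent with all the labels is: length ≥ 5.
"butter" → length 6 → Accepted.
"nova" → length 4 → Rejected.
"anchor" → length 6 → Accepted.

Accepted, Rejected, Accepted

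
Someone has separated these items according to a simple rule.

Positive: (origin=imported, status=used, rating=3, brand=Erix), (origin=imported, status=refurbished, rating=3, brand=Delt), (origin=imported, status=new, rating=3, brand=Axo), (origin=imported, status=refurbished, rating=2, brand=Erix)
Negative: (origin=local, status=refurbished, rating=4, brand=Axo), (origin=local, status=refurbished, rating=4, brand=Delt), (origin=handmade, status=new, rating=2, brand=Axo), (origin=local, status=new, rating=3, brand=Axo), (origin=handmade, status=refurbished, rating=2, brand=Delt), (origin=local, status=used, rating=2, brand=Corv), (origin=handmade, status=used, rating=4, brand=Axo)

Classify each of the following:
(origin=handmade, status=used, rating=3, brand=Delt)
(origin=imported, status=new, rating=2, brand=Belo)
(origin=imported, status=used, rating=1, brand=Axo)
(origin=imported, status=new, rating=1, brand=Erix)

Negative, Positive, Positive, Positive

One predicate separates the groups cleanly: origin is imported.
(origin=handmade, status=used, rating=3, brand=Delt) → origin is handmade → Negative.
(origin=imported, status=new, rating=2, brand=Belo) → origin is imported → Positive.
(origin=imported, status=used, rating=1, brand=Axo) → origin is imported → Positive.
(origin=imported, status=new, rating=1, brand=Erix) → origin is imported → Positive.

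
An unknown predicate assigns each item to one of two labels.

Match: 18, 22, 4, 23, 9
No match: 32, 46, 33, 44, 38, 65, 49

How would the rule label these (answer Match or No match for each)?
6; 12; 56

All 'Match' examples share one property — at most 23 — and every 'No match' example lacks it.
6 — 6 ≤ 23, hence Match. 12 — 12 ≤ 23, hence Match. 56 — 56 > 23, hence No match.

Match, Match, No match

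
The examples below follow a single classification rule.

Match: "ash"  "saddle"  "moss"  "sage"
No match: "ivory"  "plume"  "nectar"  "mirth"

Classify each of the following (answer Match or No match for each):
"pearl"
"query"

Looking at the examples, the only property every 'Match' case has and every 'No match' case lacks is: contains 's'.
"pearl": No match (no 's'). "query": No match (no 's').

No match, No match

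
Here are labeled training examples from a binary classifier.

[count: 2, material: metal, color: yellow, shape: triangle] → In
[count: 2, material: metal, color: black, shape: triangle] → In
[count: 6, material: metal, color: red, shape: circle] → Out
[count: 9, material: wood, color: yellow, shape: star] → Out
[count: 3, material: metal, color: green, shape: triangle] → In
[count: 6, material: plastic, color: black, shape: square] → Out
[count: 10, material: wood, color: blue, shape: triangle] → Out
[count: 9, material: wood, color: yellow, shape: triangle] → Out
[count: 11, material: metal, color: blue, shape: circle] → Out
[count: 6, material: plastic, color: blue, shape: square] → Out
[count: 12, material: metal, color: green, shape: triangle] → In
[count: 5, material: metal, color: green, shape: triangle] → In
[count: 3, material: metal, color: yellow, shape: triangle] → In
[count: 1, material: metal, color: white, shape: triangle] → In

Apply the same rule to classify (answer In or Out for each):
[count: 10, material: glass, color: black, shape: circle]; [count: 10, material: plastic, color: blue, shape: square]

Out, Out

All 'In' examples share one property — shape is triangle AND material is metal — and every 'Out' example lacks it.
[count: 10, material: glass, color: black, shape: circle] → shape is circle, material is glass → Out.
[count: 10, material: plastic, color: blue, shape: square] → shape is square, material is plastic → Out.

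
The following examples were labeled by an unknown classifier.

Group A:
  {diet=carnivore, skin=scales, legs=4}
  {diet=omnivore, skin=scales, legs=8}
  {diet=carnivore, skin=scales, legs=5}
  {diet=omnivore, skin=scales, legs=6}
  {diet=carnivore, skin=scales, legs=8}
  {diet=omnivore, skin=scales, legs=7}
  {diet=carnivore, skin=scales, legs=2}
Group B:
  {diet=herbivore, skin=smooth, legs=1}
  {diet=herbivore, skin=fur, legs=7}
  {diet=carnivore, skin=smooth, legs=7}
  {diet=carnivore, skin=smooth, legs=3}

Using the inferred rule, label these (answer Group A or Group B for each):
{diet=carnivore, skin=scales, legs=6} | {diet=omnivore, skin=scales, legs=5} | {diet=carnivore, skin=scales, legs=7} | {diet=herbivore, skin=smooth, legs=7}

Group A, Group A, Group A, Group B

All 'Group A' examples share one property — skin is scales — and every 'Group B' example lacks it.
{diet=carnivore, skin=scales, legs=6}: skin is scales — fits, so Group A. {diet=omnivore, skin=scales, legs=5}: skin is scales — fits, so Group A. {diet=carnivore, skin=scales, legs=7}: skin is scales — fits, so Group A. {diet=herbivore, skin=smooth, legs=7}: skin is smooth — doesn't qualify, so Group B.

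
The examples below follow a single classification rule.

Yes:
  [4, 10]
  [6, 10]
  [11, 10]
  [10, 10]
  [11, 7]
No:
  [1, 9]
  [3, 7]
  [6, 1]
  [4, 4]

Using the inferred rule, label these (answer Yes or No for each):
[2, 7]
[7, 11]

No, Yes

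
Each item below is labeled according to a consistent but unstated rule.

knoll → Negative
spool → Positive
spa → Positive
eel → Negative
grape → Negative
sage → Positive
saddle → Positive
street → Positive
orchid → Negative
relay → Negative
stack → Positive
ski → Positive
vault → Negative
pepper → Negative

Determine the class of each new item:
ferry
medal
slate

Negative, Negative, Positive

The rule appears to be: contains 's'.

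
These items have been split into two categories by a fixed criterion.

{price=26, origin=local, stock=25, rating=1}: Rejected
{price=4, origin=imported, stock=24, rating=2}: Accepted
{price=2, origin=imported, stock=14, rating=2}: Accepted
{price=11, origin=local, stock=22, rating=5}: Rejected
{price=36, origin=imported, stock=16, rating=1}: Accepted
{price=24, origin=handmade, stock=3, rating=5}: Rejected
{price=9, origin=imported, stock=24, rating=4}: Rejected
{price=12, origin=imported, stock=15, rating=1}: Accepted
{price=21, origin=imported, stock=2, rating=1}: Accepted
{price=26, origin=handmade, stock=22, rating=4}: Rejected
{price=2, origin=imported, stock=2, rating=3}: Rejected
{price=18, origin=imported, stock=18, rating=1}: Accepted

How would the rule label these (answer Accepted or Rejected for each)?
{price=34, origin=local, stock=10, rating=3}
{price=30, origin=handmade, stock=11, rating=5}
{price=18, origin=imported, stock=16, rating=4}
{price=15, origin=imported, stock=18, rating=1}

Rejected, Rejected, Rejected, Accepted

All 'Accepted' examples share one property — origin is imported AND rating ≤ 2 — and every 'Rejected' example lacks it.
{price=34, origin=local, stock=10, rating=3} — origin is local, rating = 3, hence Rejected. {price=30, origin=handmade, stock=11, rating=5} — origin is handmade, rating = 5, hence Rejected. {price=18, origin=imported, stock=16, rating=4} — origin is imported, rating = 4, hence Rejected. {price=15, origin=imported, stock=18, rating=1} — origin is imported, rating = 1, hence Accepted.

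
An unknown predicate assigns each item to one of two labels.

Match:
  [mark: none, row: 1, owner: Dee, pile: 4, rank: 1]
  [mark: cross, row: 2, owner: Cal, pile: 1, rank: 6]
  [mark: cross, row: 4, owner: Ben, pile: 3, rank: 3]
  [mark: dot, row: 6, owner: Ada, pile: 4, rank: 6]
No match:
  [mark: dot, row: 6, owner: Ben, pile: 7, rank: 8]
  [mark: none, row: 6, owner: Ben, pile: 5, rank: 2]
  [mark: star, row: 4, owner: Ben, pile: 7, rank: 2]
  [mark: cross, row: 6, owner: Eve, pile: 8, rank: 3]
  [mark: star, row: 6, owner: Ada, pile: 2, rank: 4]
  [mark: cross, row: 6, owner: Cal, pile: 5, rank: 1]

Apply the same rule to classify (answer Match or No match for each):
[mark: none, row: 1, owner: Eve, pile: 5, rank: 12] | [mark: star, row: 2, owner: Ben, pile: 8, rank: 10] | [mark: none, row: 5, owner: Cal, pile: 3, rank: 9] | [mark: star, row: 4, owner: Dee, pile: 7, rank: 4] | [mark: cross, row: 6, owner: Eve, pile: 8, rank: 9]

No match, No match, Match, No match, No match

'Match' ⟺ pile ≠ 2 AND pile ≤ 4.
[mark: none, row: 1, owner: Eve, pile: 5, rank: 12]: No match (pile = 5).
[mark: star, row: 2, owner: Ben, pile: 8, rank: 10]: No match (pile = 8).
[mark: none, row: 5, owner: Cal, pile: 3, rank: 9]: Match (pile = 3).
[mark: star, row: 4, owner: Dee, pile: 7, rank: 4]: No match (pile = 7).
[mark: cross, row: 6, owner: Eve, pile: 8, rank: 9]: No match (pile = 8).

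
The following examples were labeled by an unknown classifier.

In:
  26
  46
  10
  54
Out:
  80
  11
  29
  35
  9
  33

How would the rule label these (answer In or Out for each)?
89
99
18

Out, Out, In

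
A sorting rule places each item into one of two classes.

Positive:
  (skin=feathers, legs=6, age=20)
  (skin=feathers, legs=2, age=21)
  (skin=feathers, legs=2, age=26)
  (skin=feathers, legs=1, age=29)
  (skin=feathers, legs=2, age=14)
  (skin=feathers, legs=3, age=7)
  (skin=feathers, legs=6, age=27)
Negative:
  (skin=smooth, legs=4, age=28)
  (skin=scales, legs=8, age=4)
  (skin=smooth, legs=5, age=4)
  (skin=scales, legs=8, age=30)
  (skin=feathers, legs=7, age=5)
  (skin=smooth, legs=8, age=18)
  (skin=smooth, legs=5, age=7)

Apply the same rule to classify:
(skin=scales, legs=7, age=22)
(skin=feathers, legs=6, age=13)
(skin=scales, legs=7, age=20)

The classifier is using: skin is feathers AND age ≥ 7.
(skin=scales, legs=7, age=22): skin is scales, age = 22 — does not fit, so Negative. (skin=feathers, legs=6, age=13): skin is feathers, age = 13 — fits, so Positive. (skin=scales, legs=7, age=20): skin is scales, age = 20 — does not fit, so Negative.

Negative, Positive, Negative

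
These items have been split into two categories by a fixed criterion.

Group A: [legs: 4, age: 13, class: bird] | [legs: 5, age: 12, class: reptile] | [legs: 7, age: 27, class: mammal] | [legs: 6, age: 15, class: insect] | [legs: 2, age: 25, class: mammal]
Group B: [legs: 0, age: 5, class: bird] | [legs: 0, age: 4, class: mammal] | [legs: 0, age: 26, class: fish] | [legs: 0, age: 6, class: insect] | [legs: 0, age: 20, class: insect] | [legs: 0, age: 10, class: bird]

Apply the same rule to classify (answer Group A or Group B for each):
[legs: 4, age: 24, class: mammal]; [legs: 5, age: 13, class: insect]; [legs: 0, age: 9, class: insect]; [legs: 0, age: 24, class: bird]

Group A, Group A, Group B, Group B

A rule that fits every label: legs ≥ 2 — true of each 'Group A' example, false of each 'Group B' one.
[legs: 4, age: 24, class: mammal]: Group A (legs = 4). [legs: 5, age: 13, class: insect]: Group A (legs = 5). [legs: 0, age: 9, class: insect]: Group B (legs = 0). [legs: 0, age: 24, class: bird]: Group B (legs = 0).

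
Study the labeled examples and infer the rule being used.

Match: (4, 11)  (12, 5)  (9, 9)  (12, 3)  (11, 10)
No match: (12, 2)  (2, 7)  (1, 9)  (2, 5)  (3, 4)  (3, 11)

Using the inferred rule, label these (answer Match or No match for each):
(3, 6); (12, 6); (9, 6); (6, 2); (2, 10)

No match, Match, Match, No match, No match

'Match' ⟺ sum ≥ 15.
(3, 6): 3+6 = 9, fails this test → No match. (12, 6): 12+6 = 18, passes → Match. (9, 6): 9+6 = 15, passes → Match. (6, 2): 6+2 = 8, fails this test → No match. (2, 10): 2+10 = 12, fails this test → No match.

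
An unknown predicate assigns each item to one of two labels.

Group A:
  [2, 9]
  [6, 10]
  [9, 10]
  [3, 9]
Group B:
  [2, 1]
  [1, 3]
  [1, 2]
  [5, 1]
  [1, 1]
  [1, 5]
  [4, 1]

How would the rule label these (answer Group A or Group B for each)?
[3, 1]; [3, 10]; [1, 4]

Every 'Group A' example satisfies: sum ≥ 11. None of the 'Group B' examples do.

Group B, Group A, Group B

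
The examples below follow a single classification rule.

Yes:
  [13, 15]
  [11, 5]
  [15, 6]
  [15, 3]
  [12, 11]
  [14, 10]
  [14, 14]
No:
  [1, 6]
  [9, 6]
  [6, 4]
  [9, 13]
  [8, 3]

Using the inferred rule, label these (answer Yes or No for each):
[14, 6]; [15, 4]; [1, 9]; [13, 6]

Yes, Yes, No, Yes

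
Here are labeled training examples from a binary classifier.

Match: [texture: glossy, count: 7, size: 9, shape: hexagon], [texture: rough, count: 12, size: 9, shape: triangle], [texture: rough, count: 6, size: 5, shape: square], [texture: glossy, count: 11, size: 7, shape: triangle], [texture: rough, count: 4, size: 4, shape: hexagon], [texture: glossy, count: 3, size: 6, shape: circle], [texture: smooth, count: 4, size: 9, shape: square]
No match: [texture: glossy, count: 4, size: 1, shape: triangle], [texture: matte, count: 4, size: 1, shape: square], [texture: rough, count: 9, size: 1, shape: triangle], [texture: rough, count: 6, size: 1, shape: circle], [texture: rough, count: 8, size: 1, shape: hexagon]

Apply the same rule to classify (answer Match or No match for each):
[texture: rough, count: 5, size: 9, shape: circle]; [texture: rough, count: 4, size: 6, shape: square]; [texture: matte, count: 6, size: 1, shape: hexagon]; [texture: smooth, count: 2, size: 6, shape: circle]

Match, Match, No match, Match

All 'Match' examples share one property — size ≥ 4 — and every 'No match' example lacks it.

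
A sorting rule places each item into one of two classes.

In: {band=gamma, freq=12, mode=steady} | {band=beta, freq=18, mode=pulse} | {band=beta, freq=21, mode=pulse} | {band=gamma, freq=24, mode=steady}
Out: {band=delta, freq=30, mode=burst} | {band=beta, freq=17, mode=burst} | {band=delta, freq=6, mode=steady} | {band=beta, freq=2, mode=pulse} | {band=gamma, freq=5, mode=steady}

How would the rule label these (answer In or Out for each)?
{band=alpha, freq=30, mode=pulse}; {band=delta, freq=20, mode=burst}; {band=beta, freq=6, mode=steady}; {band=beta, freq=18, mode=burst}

In, Out, Out, Out

Rule: mode is not burst AND freq ≥ 12. This holds for each 'In' example and fails for each 'Out' one.
{band=alpha, freq=30, mode=pulse}: mode is pulse, freq = 30, qualifies → In.
{band=delta, freq=20, mode=burst}: mode is burst, freq = 20, doesn't match → Out.
{band=beta, freq=6, mode=steady}: mode is steady, freq = 6, doesn't match → Out.
{band=beta, freq=18, mode=burst}: mode is burst, freq = 18, doesn't match → Out.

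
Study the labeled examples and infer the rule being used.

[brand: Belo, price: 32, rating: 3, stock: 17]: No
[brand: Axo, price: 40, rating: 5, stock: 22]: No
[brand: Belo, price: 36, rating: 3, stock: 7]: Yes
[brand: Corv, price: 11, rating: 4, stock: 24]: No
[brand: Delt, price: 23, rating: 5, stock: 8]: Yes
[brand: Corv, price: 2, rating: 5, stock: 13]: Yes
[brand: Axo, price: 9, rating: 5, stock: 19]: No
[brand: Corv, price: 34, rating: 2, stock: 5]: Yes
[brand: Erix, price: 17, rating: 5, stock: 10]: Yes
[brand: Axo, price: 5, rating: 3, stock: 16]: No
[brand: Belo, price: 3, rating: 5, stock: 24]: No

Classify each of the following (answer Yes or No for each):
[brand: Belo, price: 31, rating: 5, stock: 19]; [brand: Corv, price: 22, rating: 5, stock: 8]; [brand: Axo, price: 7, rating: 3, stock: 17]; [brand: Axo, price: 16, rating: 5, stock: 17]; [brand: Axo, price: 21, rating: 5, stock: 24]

The simplest hypothesis consistent with all the labels is: stock ≤ 13.
No: [brand: Belo, price: 31, rating: 5, stock: 19], since stock = 19. Yes: [brand: Corv, price: 22, rating: 5, stock: 8], since stock = 8. No: [brand: Axo, price: 7, rating: 3, stock: 17], since stock = 17. No: [brand: Axo, price: 16, rating: 5, stock: 17], since stock = 17. No: [brand: Axo, price: 21, rating: 5, stock: 24], since stock = 24.

No, Yes, No, No, No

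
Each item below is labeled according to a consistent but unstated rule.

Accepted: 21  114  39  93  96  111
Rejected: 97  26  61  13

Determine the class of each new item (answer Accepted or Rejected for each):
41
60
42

'Accepted' ⟺ multiple of 3.
41: 41 = 3·13 + 2, fails the rule → Rejected. 60: 60 = 3·20, passes → Accepted. 42: 42 = 3·14, passes → Accepted.

Rejected, Accepted, Accepted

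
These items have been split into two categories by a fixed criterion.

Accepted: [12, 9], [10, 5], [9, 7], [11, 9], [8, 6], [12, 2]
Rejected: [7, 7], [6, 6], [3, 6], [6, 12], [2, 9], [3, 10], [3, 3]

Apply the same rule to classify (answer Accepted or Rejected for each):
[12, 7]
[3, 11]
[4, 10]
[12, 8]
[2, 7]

Accepted, Rejected, Rejected, Accepted, Rejected

A rule that fits every label: first > second — true of each 'Accepted' example, false of each 'Rejected' one.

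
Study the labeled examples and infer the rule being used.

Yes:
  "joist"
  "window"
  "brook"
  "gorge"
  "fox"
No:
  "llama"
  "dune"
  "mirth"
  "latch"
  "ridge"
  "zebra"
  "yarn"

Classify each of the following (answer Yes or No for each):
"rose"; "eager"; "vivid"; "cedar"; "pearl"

The classifier is using: contains 'o'.
"rose" → has 'o' → Yes. "eager" → no 'o' → No. "vivid" → no 'o' → No. "cedar" → no 'o' → No. "pearl" → no 'o' → No.

Yes, No, No, No, No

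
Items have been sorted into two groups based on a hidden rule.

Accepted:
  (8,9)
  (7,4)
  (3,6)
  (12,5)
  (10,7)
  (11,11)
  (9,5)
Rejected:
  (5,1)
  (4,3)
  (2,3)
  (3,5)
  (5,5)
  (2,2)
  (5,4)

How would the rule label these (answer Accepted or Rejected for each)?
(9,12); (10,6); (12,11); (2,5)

Accepted, Accepted, Accepted, Rejected

The rule appears to be: max ≥ 6.
Accepted: (9,12), since max 12.
Accepted: (10,6), since max 10.
Accepted: (12,11), since max 12.
Rejected: (2,5), since max 5.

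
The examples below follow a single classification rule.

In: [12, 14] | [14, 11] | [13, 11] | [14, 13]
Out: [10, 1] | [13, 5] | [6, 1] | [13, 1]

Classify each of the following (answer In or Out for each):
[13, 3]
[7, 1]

Out, Out

One predicate separates the groups cleanly: sum ≥ 24.
Out: [13, 3], since 13+3 = 16. Out: [7, 1], since 7+1 = 8.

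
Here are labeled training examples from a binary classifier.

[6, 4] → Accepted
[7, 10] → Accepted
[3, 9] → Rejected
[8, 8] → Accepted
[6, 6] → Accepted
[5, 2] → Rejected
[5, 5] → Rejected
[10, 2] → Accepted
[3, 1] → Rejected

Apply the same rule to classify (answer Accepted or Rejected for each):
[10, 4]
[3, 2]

The pattern is that an item is 'Accepted' exactly when: first ≥ 6.
[10, 4]: first 10 — fits, so Accepted. [3, 2]: first 3 — fails this test, so Rejected.

Accepted, Rejected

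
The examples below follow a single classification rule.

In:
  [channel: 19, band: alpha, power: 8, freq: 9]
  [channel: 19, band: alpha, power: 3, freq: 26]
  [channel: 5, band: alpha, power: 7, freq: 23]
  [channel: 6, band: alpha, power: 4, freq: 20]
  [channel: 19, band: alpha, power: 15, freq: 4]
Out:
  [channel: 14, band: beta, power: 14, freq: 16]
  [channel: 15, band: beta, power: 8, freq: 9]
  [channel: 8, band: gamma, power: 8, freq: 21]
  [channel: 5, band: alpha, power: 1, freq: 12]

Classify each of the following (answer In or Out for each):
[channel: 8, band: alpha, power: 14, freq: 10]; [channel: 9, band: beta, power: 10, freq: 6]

In, Out

'In' ⟺ band is alpha AND power ≥ 3.
[channel: 8, band: alpha, power: 14, freq: 10]: band is alpha, power = 14, qualifies → In. [channel: 9, band: beta, power: 10, freq: 6]: band is beta, power = 10, does not fit → Out.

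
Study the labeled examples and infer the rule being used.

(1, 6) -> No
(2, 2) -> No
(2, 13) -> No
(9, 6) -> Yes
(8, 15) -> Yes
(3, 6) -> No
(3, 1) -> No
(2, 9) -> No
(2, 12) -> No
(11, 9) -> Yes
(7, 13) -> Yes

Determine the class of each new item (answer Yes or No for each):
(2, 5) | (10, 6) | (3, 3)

No, Yes, No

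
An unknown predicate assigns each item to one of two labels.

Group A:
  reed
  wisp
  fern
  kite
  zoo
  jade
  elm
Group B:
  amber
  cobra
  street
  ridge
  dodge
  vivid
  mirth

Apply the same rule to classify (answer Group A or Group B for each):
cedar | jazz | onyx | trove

Group B, Group A, Group A, Group B

The distinguishing property — length ≤ 4 — holds for all the 'Group A' cases and none of the 'Group B' cases.
cedar → length 5 → Group B. jazz → length 4 → Group A. onyx → length 4 → Group A. trove → length 5 → Group B.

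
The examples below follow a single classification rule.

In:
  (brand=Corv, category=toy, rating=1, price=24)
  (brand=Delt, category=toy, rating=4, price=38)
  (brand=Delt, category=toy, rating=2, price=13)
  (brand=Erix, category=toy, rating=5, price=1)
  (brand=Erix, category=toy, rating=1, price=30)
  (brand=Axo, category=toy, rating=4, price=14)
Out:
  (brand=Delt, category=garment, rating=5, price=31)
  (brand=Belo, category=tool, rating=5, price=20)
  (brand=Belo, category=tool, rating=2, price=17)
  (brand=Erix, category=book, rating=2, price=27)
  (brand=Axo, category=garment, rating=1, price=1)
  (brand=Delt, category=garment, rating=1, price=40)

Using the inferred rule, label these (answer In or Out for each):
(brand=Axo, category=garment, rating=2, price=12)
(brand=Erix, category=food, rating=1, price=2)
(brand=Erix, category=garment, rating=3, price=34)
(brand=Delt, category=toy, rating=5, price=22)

Rule: category is toy. This holds for each 'In' example and fails for each 'Out' one.

Out, Out, Out, In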